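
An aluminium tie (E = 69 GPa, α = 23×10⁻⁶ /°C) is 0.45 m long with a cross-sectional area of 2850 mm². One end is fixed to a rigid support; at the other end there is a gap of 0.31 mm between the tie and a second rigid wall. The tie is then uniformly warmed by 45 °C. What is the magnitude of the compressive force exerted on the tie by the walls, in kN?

Free thermal elongation = αΔT L = 23×10⁻⁶ × 45 × 450 = 0.4657 mm.
This exceeds the 0.31 mm gap, so the wall pushes back. The portion of expansion that must be recovered elastically is δ_free − gap = 0.4657 − 0.31 = 0.1557 mm.
Compatibility: PL/(AE) = 0.1557 mm, so σ = P/A = E × (0.1557/450) = 23.88 MPa.
P = σA = 23.88 × 2850 = 68.06 kN.

P ≈ 68.1 kN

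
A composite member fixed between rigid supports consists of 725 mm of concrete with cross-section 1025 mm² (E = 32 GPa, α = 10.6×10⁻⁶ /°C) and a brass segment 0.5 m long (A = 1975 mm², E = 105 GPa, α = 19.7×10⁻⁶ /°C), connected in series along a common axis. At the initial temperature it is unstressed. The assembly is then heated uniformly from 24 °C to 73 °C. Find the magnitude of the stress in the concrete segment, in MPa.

With the walls removed the bar would change length by δ_free = Σ αᵢΔT Lᵢ = 10.6×10⁻⁶×49×725 + 19.7×10⁻⁶×49×500 = 0.8592 mm.
Since the ends are fixed, an axial force P builds up, equal in every segment, with P · Σ Lᵢ/(AᵢEᵢ) = δ_free.
The series flexibility is Σ Lᵢ/(AᵢEᵢ) = 725/(1025×32×10³) + 500/(1975×105×10³) = 2.451×10⁻⁵ mm/N.
Hence P = δ_free / Σ(L/AE) = 0.8592/2.451×10⁻⁵ = 35.05 kN (compressive).
σ_{concrete} = P / A = 35050 / 1025 = 34.19 MPa.

σ ≈ 34.2 MPa (compressive)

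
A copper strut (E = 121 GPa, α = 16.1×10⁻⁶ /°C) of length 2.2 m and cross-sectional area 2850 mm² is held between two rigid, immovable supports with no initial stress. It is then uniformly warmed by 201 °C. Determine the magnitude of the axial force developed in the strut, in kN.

P ≈ 1120 kN (compressive)

Full restraint means ε = 0, so the stress is σ = EαΔT = 121×10³ × 16.1×10⁻⁶ × 201 = 391.6 MPa.
P = AEαΔT = 2850 × 121×10³ × 16.1×10⁻⁶ × 201 = 1116 kN (compressive).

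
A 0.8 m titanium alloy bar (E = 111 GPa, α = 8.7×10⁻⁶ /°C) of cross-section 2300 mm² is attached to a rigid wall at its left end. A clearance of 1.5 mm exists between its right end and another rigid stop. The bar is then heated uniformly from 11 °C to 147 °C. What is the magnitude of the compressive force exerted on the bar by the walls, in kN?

P ≈ 0 kN

Unrestrained expansion: δ_free = αΔT L = 8.7×10⁻⁶ × 136 × 800 = 0.9466 mm.
Since δ_free = 0.947 mm is less than the 1.5 mm gap, the bar never touches the wall. No axial force develops.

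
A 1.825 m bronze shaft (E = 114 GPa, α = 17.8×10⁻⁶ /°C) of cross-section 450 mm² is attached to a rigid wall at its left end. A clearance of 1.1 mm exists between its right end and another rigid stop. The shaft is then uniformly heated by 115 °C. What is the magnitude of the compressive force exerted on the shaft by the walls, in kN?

Free thermal elongation = αΔT L = 17.8×10⁻⁶ × 115 × 1825 = 3.736 mm.
This exceeds the 1.1 mm gap, so the wall pushes back. The portion of expansion that must be recovered elastically is δ_free − gap = 3.736 − 1.1 = 2.636 mm.
So σ = E(δ_free − g)/L = 114×10³ × 2.636/1825 = 164.6 MPa.
P = σA = 164.6 × 450 = 74.09 kN.

P ≈ 74.1 kN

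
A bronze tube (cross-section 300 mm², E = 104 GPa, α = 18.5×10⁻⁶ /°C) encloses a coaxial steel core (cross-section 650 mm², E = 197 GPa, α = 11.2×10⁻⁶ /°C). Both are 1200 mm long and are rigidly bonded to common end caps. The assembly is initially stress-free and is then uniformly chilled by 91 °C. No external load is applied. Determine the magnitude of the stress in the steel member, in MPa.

Equilibrium of a rigid end plate with no external load gives equal and opposite internal forces ±P in the two members. Since α_{bronze} > α_{steel}, cooling drives the bronze into tension and the steel into compression.
Setting the final lengths equal and cancelling L: (α₁ − α₂)ΔT = P/(A₁E₁) + P/(A₂E₂).
|α₁ − α₂|·ΔT = 7.3×10⁻⁶ × 91 = 0.0006643.
1/(A₁E₁) + 1/(A₂E₂) = 1/(300×104×10³) + 1/(650×197×10³) = 3.986×10⁻⁸ N⁻¹.
P = 0.0006643 / 3.986×10⁻⁸ = 16670 N = 16.67 kN.
σ_{steel} = P/A₂ = 16670/650 = 25.64 MPa, compressive.

σ ≈ 25.6 MPa (compressive)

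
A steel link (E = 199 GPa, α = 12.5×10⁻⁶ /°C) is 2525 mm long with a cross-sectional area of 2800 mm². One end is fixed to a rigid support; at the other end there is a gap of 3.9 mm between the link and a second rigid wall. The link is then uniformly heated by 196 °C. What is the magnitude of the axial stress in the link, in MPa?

σ ≈ 180 MPa (compressive)

If the wall were absent the link would grow by αΔT L = 12.5×10⁻⁶ × 196 × 2525 = 6.186 mm.
The gap closes (δ_free > 3.9 mm) and the wall then resists a further 6.186 − 3.9 = 2.286 mm of expansion.
Compatibility: PL/(AE) = 2.286 mm, so σ = P/A = E × (2.286/2525) = 180.2 MPa.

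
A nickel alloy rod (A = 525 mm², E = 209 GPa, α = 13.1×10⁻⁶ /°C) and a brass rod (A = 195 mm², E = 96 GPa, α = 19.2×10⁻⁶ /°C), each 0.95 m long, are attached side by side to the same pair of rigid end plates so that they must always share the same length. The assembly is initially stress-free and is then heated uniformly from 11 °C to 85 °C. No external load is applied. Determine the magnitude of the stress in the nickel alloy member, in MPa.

σ ≈ 13.7 MPa (tensile)

Both members must finish at the same length. With the larger α, the brass tends to over-expand; the plates restrain it, putting the brass in compression and the nickel alloy in tension. With no external load the two internal forces are equal and opposite, magnitude P.
Compatibility of the two members (thermal + elastic change equal): (α₁ − α₂)ΔT = P·[1/(A₁E₁) + 1/(A₂E₂)].
|α₁ − α₂|·ΔT = 6.1×10⁻⁶ × 74 = 0.0004514.
1/(A₁E₁) + 1/(A₂E₂) = 1/(525×209×10³) + 1/(195×96×10³) = 6.253×10⁻⁸ N⁻¹.
So P = 0.0004514 / 6.253×10⁻⁸ = 7.219 kN.
σ_{nickel alloy} = P/A₁ = 7219/525 = 13.75 MPa, tensile.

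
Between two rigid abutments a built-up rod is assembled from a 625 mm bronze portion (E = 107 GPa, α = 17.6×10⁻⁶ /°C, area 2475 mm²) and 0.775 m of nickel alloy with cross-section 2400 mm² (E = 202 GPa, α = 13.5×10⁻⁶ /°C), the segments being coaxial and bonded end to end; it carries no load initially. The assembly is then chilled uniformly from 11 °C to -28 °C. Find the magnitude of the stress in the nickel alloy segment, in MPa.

If the supports were absent, the total length change would be Σ αᵢΔT Lᵢ = 17.6×10⁻⁶×39×625 + 13.5×10⁻⁶×39×775 = 0.837 mm.
Since the ends are fixed, an axial force P builds up, equal in every segment, with P · Σ Lᵢ/(AᵢEᵢ) = δ_free.
The series flexibility is Σ Lᵢ/(AᵢEᵢ) = 625/(2475×107×10³) + 775/(2400×202×10³) = 3.959×10⁻⁶ mm/N.
So P = 0.837 / 3.959×10⁻⁶ = 211.4 kN, tensile.
σ_{nickel alloy} = P / A = 211400 / 2400 = 88.1 MPa.

σ ≈ 88.1 MPa (tensile)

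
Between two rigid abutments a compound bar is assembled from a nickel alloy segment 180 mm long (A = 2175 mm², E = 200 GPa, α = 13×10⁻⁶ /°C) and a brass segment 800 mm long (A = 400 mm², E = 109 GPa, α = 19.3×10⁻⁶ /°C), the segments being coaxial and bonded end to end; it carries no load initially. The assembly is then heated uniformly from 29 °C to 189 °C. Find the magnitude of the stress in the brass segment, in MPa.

With the walls removed the bar would change length by δ_free = Σ αᵢΔT Lᵢ = 13×10⁻⁶×160×180 + 19.3×10⁻⁶×160×800 = 2.845 mm.
Since the ends are fixed, an axial force P builds up, equal in every segment, with P · Σ Lᵢ/(AᵢEᵢ) = δ_free.
Σ Lᵢ/(AᵢEᵢ) = 180/(2175×200×10³) + 800/(400×109×10³) = 1.876×10⁻⁵ mm/N.
So P = 2.845 / 1.876×10⁻⁵ = 151.6 kN, compressive.
σ_{brass} = P / A = 151600 / 400 = 379.1 MPa.

σ ≈ 379 MPa (compressive)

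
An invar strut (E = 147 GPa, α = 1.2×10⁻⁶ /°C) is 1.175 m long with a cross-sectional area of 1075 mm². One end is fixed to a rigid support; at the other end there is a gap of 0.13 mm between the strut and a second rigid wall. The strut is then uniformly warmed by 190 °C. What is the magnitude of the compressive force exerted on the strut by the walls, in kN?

P ≈ 18.5 kN

If the wall were absent the strut would grow by αΔT L = 1.2×10⁻⁶ × 190 × 1175 = 0.2679 mm.
The gap closes (δ_free > 0.13 mm) and the wall then resists a further 0.2679 − 0.13 = 0.1379 mm of expansion.
That suppressed elongation corresponds to σ = E·Δ/L = 147×10³ × 0.1379/1175 = 17.25 MPa.
P = σA = 17.25 × 1075 = 18.55 kN.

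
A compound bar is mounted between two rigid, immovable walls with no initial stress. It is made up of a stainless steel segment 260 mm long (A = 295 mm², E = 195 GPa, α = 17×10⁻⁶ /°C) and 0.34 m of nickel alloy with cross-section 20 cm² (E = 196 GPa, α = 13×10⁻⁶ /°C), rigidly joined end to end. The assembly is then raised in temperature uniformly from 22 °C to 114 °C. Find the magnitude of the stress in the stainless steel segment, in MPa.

σ ≈ 512 MPa (compressive)

Free thermal expansion of the whole bar: Σ αᵢΔT Lᵢ = 17×10⁻⁶×92×260 + 13×10⁻⁶×92×340 = 0.8133 mm.
The rigid supports impose zero overall length change; the single axial force P common to all segments must satisfy P Σ Lᵢ/(AᵢEᵢ) = δ_free.
Σ Lᵢ/(AᵢEᵢ) = 260/(295×195×10³) + 340/(2000×196×10³) = 5.387×10⁻⁶ mm/N.
Hence P = δ_free / Σ(L/AE) = 0.8133/5.387×10⁻⁶ = 151 kN (compressive).
σ_{stainless steel} = P / A = 151000 / 295 = 511.8 MPa.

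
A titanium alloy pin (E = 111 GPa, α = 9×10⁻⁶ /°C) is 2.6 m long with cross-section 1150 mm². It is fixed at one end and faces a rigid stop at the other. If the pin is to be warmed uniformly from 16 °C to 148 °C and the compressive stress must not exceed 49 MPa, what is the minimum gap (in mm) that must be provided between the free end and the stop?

g ≈ 1.94 mm

Free expansion if unrestrained: δ_free = αΔT L = 9×10⁻⁶ × 132 × 2600 = 3.089 mm.
A stress of 49 MPa corresponds to the wall pushing the pin back by σL/E = 49×2600/(111×10³) = 1.148 mm.
The gap must absorb the remainder: g_min = 3.089 − 1.148 = 1.941 mm.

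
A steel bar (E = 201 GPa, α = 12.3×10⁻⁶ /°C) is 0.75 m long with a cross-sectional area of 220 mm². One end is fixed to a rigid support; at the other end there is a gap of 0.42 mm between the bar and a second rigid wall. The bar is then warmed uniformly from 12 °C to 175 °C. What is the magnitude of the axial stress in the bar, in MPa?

σ ≈ 290 MPa (compressive)

If the wall were absent the bar would grow by αΔT L = 12.3×10⁻⁶ × 163 × 750 = 1.504 mm.
This exceeds the 0.42 mm gap, so the wall pushes back. The portion of expansion that must be recovered elastically is δ_free − gap = 1.504 − 0.42 = 1.084 mm.
Compatibility: PL/(AE) = 1.084 mm, so σ = P/A = E × (1.084/750) = 290.4 MPa.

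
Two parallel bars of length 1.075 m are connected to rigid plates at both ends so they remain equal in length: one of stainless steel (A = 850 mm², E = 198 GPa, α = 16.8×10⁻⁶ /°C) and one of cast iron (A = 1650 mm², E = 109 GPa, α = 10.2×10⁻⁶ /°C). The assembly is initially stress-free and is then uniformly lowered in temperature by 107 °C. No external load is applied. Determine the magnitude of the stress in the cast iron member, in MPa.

σ ≈ 37.2 MPa (compressive)

Equilibrium of a rigid end plate with no external load gives equal and opposite internal forces ±P in the two members. Since α_{stainless steel} > α_{cast iron}, cooling drives the stainless steel into tension and the cast iron into compression.
Setting the final lengths equal and cancelling L: (α₁ − α₂)ΔT = P/(A₁E₁) + P/(A₂E₂).
|α₁ − α₂|·ΔT = 6.6×10⁻⁶ × 107 = 0.0007062.
1/(A₁E₁) + 1/(A₂E₂) = 1/(850×198×10³) + 1/(1650×109×10³) = 1.15×10⁻⁸ N⁻¹.
So P = 0.0007062 / 1.15×10⁻⁸ = 61.4 kN.
σ_{cast iron} = P/A₂ = 61400/1650 = 37.21 MPa, compressive.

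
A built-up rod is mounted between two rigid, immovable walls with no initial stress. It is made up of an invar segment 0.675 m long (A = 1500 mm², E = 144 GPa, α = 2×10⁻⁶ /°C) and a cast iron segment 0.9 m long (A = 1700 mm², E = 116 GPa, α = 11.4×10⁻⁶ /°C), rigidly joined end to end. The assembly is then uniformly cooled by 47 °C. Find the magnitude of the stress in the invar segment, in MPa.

With the walls removed the bar would change length by δ_free = Σ αᵢΔT Lᵢ = 2×10⁻⁶×47×675 + 11.4×10⁻⁶×47×900 = 0.5457 mm.
The walls prevent any net length change, so an axial force P (same in every segment) develops. Compatibility: P · Σ Lᵢ/(AᵢEᵢ) = δ_free.
The series flexibility is Σ Lᵢ/(AᵢEᵢ) = 675/(1500×144×10³) + 900/(1700×116×10³) = 7.689×10⁻⁶ mm/N.
So P = 0.5457 / 7.689×10⁻⁶ = 70.97 kN, tensile.
σ_{invar} = P / A = 70970 / 1500 = 47.31 MPa.

σ ≈ 47.3 MPa (tensile)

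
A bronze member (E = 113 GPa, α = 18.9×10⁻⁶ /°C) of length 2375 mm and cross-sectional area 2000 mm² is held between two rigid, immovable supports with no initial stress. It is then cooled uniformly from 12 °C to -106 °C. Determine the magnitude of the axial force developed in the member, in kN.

P ≈ 504 kN (tensile)

Full restraint means ε = 0, so the stress is σ = EαΔT = 113×10³ × 18.9×10⁻⁶ × 118 = 252 MPa.
P = AEαΔT = 2000 × 113×10³ × 18.9×10⁻⁶ × 118 = 504 kN (tensile).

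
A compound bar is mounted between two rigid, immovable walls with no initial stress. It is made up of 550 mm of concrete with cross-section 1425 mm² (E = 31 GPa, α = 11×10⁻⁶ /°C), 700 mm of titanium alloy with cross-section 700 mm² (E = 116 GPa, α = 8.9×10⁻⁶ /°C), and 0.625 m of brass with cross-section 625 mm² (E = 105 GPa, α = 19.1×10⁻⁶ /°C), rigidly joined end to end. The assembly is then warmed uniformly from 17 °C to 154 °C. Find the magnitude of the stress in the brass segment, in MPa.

σ ≈ 174 MPa (compressive)

Free thermal expansion of the whole bar: Σ αᵢΔT Lᵢ = 11×10⁻⁶×137×550 + 8.9×10⁻⁶×137×700 + 19.1×10⁻⁶×137×625 = 3.318 mm.
The rigid supports impose zero overall length change; the single axial force P common to all segments must satisfy P Σ Lᵢ/(AᵢEᵢ) = δ_free.
Σ Lᵢ/(AᵢEᵢ) = 550/(1425×31×10³) + 700/(700×116×10³) + 625/(625×105×10³) = 3.059×10⁻⁵ mm/N.
Hence P = δ_free / Σ(L/AE) = 3.318/3.059×10⁻⁵ = 108.4 kN (compressive).
σ_{brass} = P / A = 108400 / 625 = 173.5 MPa.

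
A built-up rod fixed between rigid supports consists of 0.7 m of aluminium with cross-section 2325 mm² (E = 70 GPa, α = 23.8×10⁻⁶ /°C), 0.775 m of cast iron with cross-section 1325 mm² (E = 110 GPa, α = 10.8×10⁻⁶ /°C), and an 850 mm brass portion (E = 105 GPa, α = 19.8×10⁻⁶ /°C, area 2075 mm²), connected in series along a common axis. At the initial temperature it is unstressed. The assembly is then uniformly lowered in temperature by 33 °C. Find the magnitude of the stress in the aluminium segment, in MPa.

σ ≈ 43.9 MPa (tensile)

If the supports were absent, the total length change would be Σ αᵢΔT Lᵢ = 23.8×10⁻⁶×33×700 + 10.8×10⁻⁶×33×775 + 19.8×10⁻⁶×33×850 = 1.381 mm.
The rigid supports impose zero overall length change; the single axial force P common to all segments must satisfy P Σ Lᵢ/(AᵢEᵢ) = δ_free.
Σ Lᵢ/(AᵢEᵢ) = 700/(2325×70×10³) + 775/(1325×110×10³) + 850/(2075×105×10³) = 1.352×10⁻⁵ mm/N.
Hence P = δ_free / Σ(L/AE) = 1.381/1.352×10⁻⁵ = 102.2 kN (tensile).
σ_{aluminium} = P / A = 102200 / 2325 = 43.95 MPa.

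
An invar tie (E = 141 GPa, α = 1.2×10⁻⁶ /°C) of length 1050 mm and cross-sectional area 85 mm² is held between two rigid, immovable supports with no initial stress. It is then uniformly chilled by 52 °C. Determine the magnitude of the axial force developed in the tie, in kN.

P ≈ 0.748 kN (tensile)

Full restraint means ε = 0, so the stress is σ = EαΔT = 141×10³ × 1.2×10⁻⁶ × 52 = 8.798 MPa.
Axial force P = σA = 8.798 × 85 = 747.9 N = 0.7479 kN, tensile.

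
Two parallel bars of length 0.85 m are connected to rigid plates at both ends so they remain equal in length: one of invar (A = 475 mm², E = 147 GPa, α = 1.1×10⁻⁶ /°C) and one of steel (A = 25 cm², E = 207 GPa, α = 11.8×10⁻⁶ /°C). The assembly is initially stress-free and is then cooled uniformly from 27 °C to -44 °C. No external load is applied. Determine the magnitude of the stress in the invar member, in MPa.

The steel has the larger α, so on cooling it would change length more than the invar if both were free. The rigid plates force a common final length, so the steel is put into tension and the invar into compression, with equal and opposite forces P (no external load).
Setting the final lengths equal and cancelling L: (α₁ − α₂)ΔT = P/(A₁E₁) + P/(A₂E₂).
|α₁ − α₂|·ΔT = 10.7×10⁻⁶ × 71 = 0.0007597.
1/(A₁E₁) + 1/(A₂E₂) = 1/(475×147×10³) + 1/(2500×207×10³) = 1.625×10⁻⁸ N⁻¹.
P = 0.0007597 / 1.625×10⁻⁸ = 46740 N = 46.74 kN.
σ_{invar} = P/A₁ = 46740/475 = 98.4 MPa, compressive.

σ ≈ 98.4 MPa (compressive)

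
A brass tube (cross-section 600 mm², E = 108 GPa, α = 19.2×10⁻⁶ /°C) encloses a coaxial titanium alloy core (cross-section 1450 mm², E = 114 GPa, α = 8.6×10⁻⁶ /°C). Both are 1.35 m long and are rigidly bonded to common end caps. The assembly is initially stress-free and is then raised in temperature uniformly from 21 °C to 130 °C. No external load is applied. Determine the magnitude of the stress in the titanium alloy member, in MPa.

Both members must finish at the same length. With the larger α, the brass tends to over-expand; the plates restrain it, putting the brass in compression and the titanium alloy in tension. With no external load the two internal forces are equal and opposite, magnitude P.
Compatibility of the two members (thermal + elastic change equal): (α₁ − α₂)ΔT = P·[1/(A₁E₁) + 1/(A₂E₂)].
|α₁ − α₂|·ΔT = 10.6×10⁻⁶ × 109 = 0.001155.
1/(A₁E₁) + 1/(A₂E₂) = 1/(600×108×10³) + 1/(1450×114×10³) = 2.148×10⁻⁸ N⁻¹.
P = 0.001155 / 2.148×10⁻⁸ = 53790 N = 53.79 kN.
σ_{titanium alloy} = P/A₂ = 53790/1450 = 37.09 MPa, tensile.

σ ≈ 37.1 MPa (tensile)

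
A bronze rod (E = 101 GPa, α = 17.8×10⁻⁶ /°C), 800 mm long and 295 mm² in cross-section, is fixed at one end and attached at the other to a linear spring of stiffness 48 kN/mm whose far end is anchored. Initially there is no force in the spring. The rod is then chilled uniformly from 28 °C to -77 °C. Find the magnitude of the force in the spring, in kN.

The unrestrained thermal change is αΔT L = 17.8×10⁻⁶ × 105 × 800 = 1.495 mm.
Let P be the tensile force in the spring. The rod extends elastically by PL/(AE) and the spring stretches by P/k; together these equal δ_free.
P [ L/(AE) + 1/k ] = δ_free → P [ 800/(295×101×10³) + 1/(48×10³) ] = 1.495.
P = 1.495 / 4.768×10⁻⁵ = 31360 N.

P ≈ 31.4 kN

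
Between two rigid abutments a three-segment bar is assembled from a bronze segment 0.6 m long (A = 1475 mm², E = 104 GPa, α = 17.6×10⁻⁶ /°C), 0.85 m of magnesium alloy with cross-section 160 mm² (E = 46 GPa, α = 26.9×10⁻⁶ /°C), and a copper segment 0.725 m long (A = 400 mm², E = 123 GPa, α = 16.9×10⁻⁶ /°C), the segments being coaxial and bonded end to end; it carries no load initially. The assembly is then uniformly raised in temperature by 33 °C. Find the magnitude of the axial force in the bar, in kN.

If the supports were absent, the total length change would be Σ αᵢΔT Lᵢ = 17.6×10⁻⁶×33×600 + 26.9×10⁻⁶×33×850 + 16.9×10⁻⁶×33×725 = 1.507 mm.
The rigid supports impose zero overall length change; the single axial force P common to all segments must satisfy P Σ Lᵢ/(AᵢEᵢ) = δ_free.
The series flexibility is Σ Lᵢ/(AᵢEᵢ) = 600/(1475×104×10³) + 850/(160×46×10³) + 725/(400×123×10³) = 0.0001341 mm/N.
Hence P = δ_free / Σ(L/AE) = 1.507/0.0001341 = 11.24 kN (compressive).

P ≈ 11.2 kN (compressive)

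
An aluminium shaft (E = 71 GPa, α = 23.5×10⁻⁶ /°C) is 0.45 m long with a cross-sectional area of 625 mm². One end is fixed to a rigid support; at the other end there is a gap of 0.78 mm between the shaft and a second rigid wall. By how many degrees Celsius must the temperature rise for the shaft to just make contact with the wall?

The gap closes when αΔT L = 0.78 mm, since the shaft is still unstressed at that instant.
ΔT = 0.78 / (23.5×10⁻⁶ × 450) = 73.76 °C.

ΔT ≈ 73.8 °C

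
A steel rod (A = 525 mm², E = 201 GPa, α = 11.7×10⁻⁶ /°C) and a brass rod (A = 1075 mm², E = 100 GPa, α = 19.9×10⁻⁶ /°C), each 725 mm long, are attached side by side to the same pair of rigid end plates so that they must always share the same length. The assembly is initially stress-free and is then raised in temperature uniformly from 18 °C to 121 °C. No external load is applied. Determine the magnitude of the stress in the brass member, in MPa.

σ ≈ 41.8 MPa (compressive)

Equilibrium of a rigid end plate with no external load gives equal and opposite internal forces ±P in the two members. Since α_{brass} > α_{steel}, heating drives the brass into compression and the steel into tension.
Compatibility of the two members (thermal + elastic change equal): (α₁ − α₂)ΔT = P·[1/(A₁E₁) + 1/(A₂E₂)].
|α₁ − α₂|·ΔT = 8.2×10⁻⁶ × 103 = 0.0008446.
1/(A₁E₁) + 1/(A₂E₂) = 1/(525×201×10³) + 1/(1075×100×10³) = 1.878×10⁻⁸ N⁻¹.
So P = 0.0008446 / 1.878×10⁻⁸ = 44.98 kN.
σ_{brass} = P/A₂ = 44980/1075 = 41.84 MPa, compressive.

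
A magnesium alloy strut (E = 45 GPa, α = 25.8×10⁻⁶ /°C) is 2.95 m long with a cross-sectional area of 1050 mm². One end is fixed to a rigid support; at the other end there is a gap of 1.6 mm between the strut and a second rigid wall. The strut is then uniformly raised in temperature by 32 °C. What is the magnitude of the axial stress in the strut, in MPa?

Unrestrained expansion: δ_free = αΔT L = 25.8×10⁻⁶ × 32 × 2950 = 2.436 mm.
This exceeds the 1.6 mm gap, so the wall pushes back. The portion of expansion that must be recovered elastically is δ_free − gap = 2.436 − 1.6 = 0.8355 mm.
So σ = E(δ_free − g)/L = 45×10³ × 0.8355/2950 = 12.75 MPa.

σ ≈ 12.7 MPa (compressive)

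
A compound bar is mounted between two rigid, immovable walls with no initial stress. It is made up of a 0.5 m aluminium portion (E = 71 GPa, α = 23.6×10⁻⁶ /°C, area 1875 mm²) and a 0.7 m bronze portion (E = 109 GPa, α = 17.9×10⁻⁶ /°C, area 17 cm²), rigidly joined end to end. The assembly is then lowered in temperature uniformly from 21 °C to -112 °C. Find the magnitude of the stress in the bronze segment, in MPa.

If the supports were absent, the total length change would be Σ αᵢΔT Lᵢ = 23.6×10⁻⁶×133×500 + 17.9×10⁻⁶×133×700 = 3.236 mm.
The rigid supports impose zero overall length change; the single axial force P common to all segments must satisfy P Σ Lᵢ/(AᵢEᵢ) = δ_free.
Σ Lᵢ/(AᵢEᵢ) = 500/(1875×71×10³) + 700/(1700×109×10³) = 7.534×10⁻⁶ mm/N.
So P = 3.236 / 7.534×10⁻⁶ = 429.5 kN, tensile.
σ_{bronze} = P / A = 429500 / 1700 = 252.7 MPa.

σ ≈ 253 MPa (tensile)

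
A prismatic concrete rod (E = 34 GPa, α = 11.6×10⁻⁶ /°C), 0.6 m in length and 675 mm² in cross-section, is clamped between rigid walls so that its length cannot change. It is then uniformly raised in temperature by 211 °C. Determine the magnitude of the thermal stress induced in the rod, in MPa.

σ ≈ 83.2 MPa (compressive)

Because both ends are immovable the net strain is zero, and the suppressed thermal strain is αΔT = 11.6×10⁻⁶ × 211 = 2447.6×10⁻⁶.
Hence σ = E·αΔT = 34×10³ × 2447.6×10⁻⁶ = 83.22 MPa, compressive.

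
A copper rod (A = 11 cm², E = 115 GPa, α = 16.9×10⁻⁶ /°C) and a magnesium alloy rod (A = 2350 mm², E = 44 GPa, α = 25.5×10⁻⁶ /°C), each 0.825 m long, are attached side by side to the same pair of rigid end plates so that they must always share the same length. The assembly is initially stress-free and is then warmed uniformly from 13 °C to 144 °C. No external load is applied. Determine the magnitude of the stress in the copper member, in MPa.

σ ≈ 58.3 MPa (tensile)

Equilibrium of a rigid end plate with no external load gives equal and opposite internal forces ±P in the two members. Since α_{magnesium alloy} > α_{copper}, heating drives the magnesium alloy into compression and the copper into tension.
Compatibility of the two members (thermal + elastic change equal): (α₁ − α₂)ΔT = P·[1/(A₁E₁) + 1/(A₂E₂)].
|α₁ − α₂|·ΔT = 8.6×10⁻⁶ × 131 = 0.001127.
1/(A₁E₁) + 1/(A₂E₂) = 1/(1100×115×10³) + 1/(2350×44×10³) = 1.758×10⁻⁸ N⁻¹.
P = 0.001127 / 1.758×10⁻⁸ = 64100 N = 64.1 kN.
σ_{copper} = P/A₁ = 64100/1100 = 58.27 MPa, tensile.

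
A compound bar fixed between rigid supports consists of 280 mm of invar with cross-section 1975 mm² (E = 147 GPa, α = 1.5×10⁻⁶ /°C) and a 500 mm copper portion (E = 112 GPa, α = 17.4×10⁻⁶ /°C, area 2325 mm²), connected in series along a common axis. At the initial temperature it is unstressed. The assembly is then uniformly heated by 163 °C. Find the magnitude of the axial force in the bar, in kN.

P ≈ 515 kN (compressive)

If the supports were absent, the total length change would be Σ αᵢΔT Lᵢ = 1.5×10⁻⁶×163×280 + 17.4×10⁻⁶×163×500 = 1.487 mm.
The walls prevent any net length change, so an axial force P (same in every segment) develops. Compatibility: P · Σ Lᵢ/(AᵢEᵢ) = δ_free.
The series flexibility is Σ Lᵢ/(AᵢEᵢ) = 280/(1975×147×10³) + 500/(2325×112×10³) = 2.885×10⁻⁶ mm/N.
Hence P = δ_free / Σ(L/AE) = 1.487/2.885×10⁻⁶ = 515.4 kN (compressive).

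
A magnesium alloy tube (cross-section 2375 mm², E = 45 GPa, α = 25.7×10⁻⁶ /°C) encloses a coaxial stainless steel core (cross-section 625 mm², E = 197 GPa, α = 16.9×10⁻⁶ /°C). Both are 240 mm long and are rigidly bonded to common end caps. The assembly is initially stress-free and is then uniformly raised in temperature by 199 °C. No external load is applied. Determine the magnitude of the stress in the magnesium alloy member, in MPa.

σ ≈ 42.2 MPa (compressive)

Equilibrium of a rigid end plate with no external load gives equal and opposite internal forces ±P in the two members. Since α_{magnesium alloy} > α_{stainless steel}, heating drives the magnesium alloy into compression and the stainless steel into tension.
Equating the net (thermal + elastic) strains gives |α₁ − α₂|·ΔT = P·[1/(A₁E₁) + 1/(A₂E₂)].
|α₁ − α₂|·ΔT = 8.8×10⁻⁶ × 199 = 0.001751.
1/(A₁E₁) + 1/(A₂E₂) = 1/(2375×45×10³) + 1/(625×197×10³) = 1.748×10⁻⁸ N⁻¹.
P = 0.001751 / 1.748×10⁻⁸ = 100200 N = 100.2 kN.
σ_{magnesium alloy} = P/A₁ = 100200/2375 = 42.19 MPa, compressive.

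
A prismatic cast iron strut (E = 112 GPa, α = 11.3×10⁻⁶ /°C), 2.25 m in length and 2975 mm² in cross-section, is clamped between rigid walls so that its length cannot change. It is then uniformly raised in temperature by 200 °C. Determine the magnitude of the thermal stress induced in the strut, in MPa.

The supports are rigid, so the total axial strain is zero. The restrained thermal strain is ε = αΔT = 11.3×10⁻⁶ × 200 = 2260×10⁻⁶.
σ = EαΔT = 112×10³ × 11.3×10⁻⁶ × 200 = 253.1 MPa (compressive; the strut is trying to expand).

σ ≈ 253 MPa (compressive)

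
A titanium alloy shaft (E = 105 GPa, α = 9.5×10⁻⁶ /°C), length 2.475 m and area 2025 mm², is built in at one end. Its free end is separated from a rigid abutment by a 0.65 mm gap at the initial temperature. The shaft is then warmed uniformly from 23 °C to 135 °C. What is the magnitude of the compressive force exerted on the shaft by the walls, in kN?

Free thermal elongation = αΔT L = 9.5×10⁻⁶ × 112 × 2475 = 2.633 mm.
After closing the 0.65 mm clearance, 2.633 − 0.65 = 1.983 mm of expansion remains to be suppressed by the wall.
Compatibility: PL/(AE) = 1.983 mm, so σ = P/A = E × (1.983/2475) = 84.14 MPa.
Force on the wall = σA = 84.14 × 2025 mm² = 170.4 kN.

P ≈ 170 kN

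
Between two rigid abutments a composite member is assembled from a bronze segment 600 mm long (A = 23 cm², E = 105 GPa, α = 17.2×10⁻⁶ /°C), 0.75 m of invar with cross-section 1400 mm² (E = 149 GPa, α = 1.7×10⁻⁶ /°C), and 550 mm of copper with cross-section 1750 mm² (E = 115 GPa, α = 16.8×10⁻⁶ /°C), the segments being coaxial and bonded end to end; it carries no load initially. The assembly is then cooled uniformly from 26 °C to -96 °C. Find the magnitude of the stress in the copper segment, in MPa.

σ ≈ 165 MPa (tensile)

If the supports were absent, the total length change would be Σ αᵢΔT Lᵢ = 17.2×10⁻⁶×122×600 + 1.7×10⁻⁶×122×750 + 16.8×10⁻⁶×122×550 = 2.542 mm.
The walls prevent any net length change, so an axial force P (same in every segment) develops. Compatibility: P · Σ Lᵢ/(AᵢEᵢ) = δ_free.
Σ Lᵢ/(AᵢEᵢ) = 600/(2300×105×10³) + 750/(1400×149×10³) + 550/(1750×115×10³) = 8.813×10⁻⁶ mm/N.
P = 2.542 / 8.813×10⁻⁶ = 288400 N = 288.4 kN, tensile.
σ_{copper} = P / A = 288400 / 1750 = 164.8 MPa.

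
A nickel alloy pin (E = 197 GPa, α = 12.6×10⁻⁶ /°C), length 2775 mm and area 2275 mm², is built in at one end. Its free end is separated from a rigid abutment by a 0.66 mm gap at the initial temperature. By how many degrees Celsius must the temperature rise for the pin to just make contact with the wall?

The gap closes when αΔT L = 0.66 mm, since the pin is still unstressed at that instant.
So ΔT = g/(αL) = 0.66/(12.6×10⁻⁶ × 2775) = 18.88 °C.

ΔT ≈ 18.9 °C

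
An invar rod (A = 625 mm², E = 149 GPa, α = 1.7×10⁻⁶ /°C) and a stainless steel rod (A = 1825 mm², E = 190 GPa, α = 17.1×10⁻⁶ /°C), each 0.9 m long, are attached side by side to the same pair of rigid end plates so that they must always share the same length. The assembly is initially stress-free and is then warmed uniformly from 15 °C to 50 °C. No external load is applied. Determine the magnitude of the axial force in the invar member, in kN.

Both members must finish at the same length. With the larger α, the stainless steel tends to over-expand; the plates restrain it, putting the stainless steel in compression and the invar in tension. With no external load the two internal forces are equal and opposite, magnitude P.
Equating the net (thermal + elastic) strains gives |α₁ − α₂|·ΔT = P·[1/(A₁E₁) + 1/(A₂E₂)].
|α₁ − α₂|·ΔT = 15.4×10⁻⁶ × 35 = 0.000539.
1/(A₁E₁) + 1/(A₂E₂) = 1/(625×149×10³) + 1/(1825×190×10³) = 1.362×10⁻⁸ N⁻¹.
P = 0.000539 / 1.362×10⁻⁸ = 39570 N = 39.57 kN.

P ≈ 39.6 kN (tensile in the invar)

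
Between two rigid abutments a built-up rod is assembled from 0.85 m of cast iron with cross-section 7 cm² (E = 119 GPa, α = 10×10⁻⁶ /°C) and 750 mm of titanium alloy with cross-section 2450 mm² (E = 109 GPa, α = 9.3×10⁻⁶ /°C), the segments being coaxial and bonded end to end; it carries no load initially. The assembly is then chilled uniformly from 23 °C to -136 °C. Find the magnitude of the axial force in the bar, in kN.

If the supports were absent, the total length change would be Σ αᵢΔT Lᵢ = 10×10⁻⁶×159×850 + 9.3×10⁻⁶×159×750 = 2.461 mm.
The walls prevent any net length change, so an axial force P (same in every segment) develops. Compatibility: P · Σ Lᵢ/(AᵢEᵢ) = δ_free.
The series flexibility is Σ Lᵢ/(AᵢEᵢ) = 850/(700×119×10³) + 750/(2450×109×10³) = 1.301×10⁻⁵ mm/N.
P = 2.461 / 1.301×10⁻⁵ = 189100 N = 189.1 kN, tensile.

P ≈ 189 kN (tensile)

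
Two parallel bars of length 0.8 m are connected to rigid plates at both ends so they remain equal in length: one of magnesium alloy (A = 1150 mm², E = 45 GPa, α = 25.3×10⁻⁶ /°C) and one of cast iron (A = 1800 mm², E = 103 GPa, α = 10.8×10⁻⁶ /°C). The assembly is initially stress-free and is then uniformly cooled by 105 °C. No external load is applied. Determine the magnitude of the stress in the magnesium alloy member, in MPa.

The magnesium alloy has the larger α, so on cooling it would change length more than the cast iron if both were free. The rigid plates force a common final length, so the magnesium alloy is put into tension and the cast iron into compression, with equal and opposite forces P (no external load).
Equating the net (thermal + elastic) strains gives |α₁ − α₂|·ΔT = P·[1/(A₁E₁) + 1/(A₂E₂)].
|α₁ − α₂|·ΔT = 14.5×10⁻⁶ × 105 = 0.001522.
1/(A₁E₁) + 1/(A₂E₂) = 1/(1150×45×10³) + 1/(1800×103×10³) = 2.472×10⁻⁸ N⁻¹.
So P = 0.001522 / 2.472×10⁻⁸ = 61.6 kN.
σ_{magnesium alloy} = P/A₁ = 61600/1150 = 53.56 MPa, tensile.

σ ≈ 53.6 MPa (tensile)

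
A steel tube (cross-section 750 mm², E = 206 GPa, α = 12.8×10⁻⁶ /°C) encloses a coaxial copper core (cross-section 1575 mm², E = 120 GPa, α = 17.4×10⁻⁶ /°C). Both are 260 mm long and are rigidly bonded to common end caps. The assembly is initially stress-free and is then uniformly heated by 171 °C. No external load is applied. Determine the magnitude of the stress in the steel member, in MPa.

σ ≈ 89.2 MPa (tensile)

Both members must finish at the same length. With the larger α, the copper tends to over-expand; the plates restrain it, putting the copper in compression and the steel in tension. With no external load the two internal forces are equal and opposite, magnitude P.
Compatibility of the two members (thermal + elastic change equal): (α₁ − α₂)ΔT = P·[1/(A₁E₁) + 1/(A₂E₂)].
|α₁ − α₂|·ΔT = 4.6×10⁻⁶ × 171 = 0.0007866.
1/(A₁E₁) + 1/(A₂E₂) = 1/(750×206×10³) + 1/(1575×120×10³) = 1.176×10⁻⁸ N⁻¹.
So P = 0.0007866 / 1.176×10⁻⁸ = 66.87 kN.
σ_{steel} = P/A₁ = 66870/750 = 89.16 MPa, tensile.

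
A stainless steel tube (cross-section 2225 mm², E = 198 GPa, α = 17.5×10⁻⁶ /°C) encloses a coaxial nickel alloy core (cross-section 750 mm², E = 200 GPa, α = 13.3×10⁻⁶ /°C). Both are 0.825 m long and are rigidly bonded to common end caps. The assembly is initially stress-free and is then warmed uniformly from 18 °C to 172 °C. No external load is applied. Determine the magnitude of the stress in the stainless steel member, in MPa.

Both members must finish at the same length. With the larger α, the stainless steel tends to over-expand; the plates restrain it, putting the stainless steel in compression and the nickel alloy in tension. With no external load the two internal forces are equal and opposite, magnitude P.
Setting the final lengths equal and cancelling L: (α₁ − α₂)ΔT = P/(A₁E₁) + P/(A₂E₂).
|α₁ − α₂|·ΔT = 4.2×10⁻⁶ × 154 = 0.0006468.
1/(A₁E₁) + 1/(A₂E₂) = 1/(2225×198×10³) + 1/(750×200×10³) = 8.937×10⁻⁹ N⁻¹.
P = 0.0006468 / 8.937×10⁻⁹ = 72380 N = 72.38 kN.
σ_{stainless steel} = P/A₁ = 72380/2225 = 32.53 MPa, compressive.

σ ≈ 32.5 MPa (compressive)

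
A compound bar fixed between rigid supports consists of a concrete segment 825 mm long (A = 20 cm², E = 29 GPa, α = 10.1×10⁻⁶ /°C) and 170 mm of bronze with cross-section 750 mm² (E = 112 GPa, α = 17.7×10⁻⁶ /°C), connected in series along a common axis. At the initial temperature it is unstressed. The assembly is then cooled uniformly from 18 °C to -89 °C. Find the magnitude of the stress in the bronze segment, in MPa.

Free thermal contraction of the whole bar: Σ αᵢΔT Lᵢ = 10.1×10⁻⁶×107×825 + 17.7×10⁻⁶×107×170 = 1.214 mm.
The rigid supports impose zero overall length change; the single axial force P common to all segments must satisfy P Σ Lᵢ/(AᵢEᵢ) = δ_free.
The series flexibility is Σ Lᵢ/(AᵢEᵢ) = 825/(2000×29×10³) + 170/(750×112×10³) = 1.625×10⁻⁵ mm/N.
So P = 1.214 / 1.625×10⁻⁵ = 74.69 kN, tensile.
σ_{bronze} = P / A = 74690 / 750 = 99.59 MPa.

σ ≈ 99.6 MPa (tensile)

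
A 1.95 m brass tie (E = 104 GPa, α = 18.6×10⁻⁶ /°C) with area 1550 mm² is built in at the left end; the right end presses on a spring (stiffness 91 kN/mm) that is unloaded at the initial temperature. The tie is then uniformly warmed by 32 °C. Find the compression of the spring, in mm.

The unrestrained thermal change is αΔT L = 18.6×10⁻⁶ × 32 × 1950 = 1.161 mm.
With a force P in the spring, the elastic change of the tie is PL/(AE) and that of the spring is P/k; compatibility requires their sum to equal δ_free.
So P = δ_free / [L/(AE) + 1/k] = 1.161 / [ 1950/(1550×104×10³) + 1/(91×10³) ].
P = 1.161 / 2.309×10⁻⁵ = 50280 N.
Spring compression = P/k = 50280/(91×10³) = 0.5525 mm.

δ ≈ 0.552 mm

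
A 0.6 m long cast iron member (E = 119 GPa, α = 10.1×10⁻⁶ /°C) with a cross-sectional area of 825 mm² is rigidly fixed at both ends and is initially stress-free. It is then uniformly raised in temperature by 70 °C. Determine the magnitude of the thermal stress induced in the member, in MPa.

σ ≈ 84.1 MPa (compressive)

The supports are rigid, so the total axial strain is zero. The restrained thermal strain is ε = αΔT = 10.1×10⁻⁶ × 70 = 707×10⁻⁶.
Hence σ = E·αΔT = 119×10³ × 707×10⁻⁶ = 84.13 MPa, compressive.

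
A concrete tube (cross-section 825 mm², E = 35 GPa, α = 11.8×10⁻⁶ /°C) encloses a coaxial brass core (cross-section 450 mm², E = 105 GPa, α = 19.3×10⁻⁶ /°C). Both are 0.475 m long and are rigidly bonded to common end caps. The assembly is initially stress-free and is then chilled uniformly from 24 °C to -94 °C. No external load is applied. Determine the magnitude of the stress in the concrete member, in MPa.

Both members must finish at the same length. With the larger α, the brass tends to over-contract; the plates restrain it, putting the brass in tension and the concrete in compression. With no external load the two internal forces are equal and opposite, magnitude P.
Compatibility of the two members (thermal + elastic change equal): (α₁ − α₂)ΔT = P·[1/(A₁E₁) + 1/(A₂E₂)].
|α₁ − α₂|·ΔT = 7.5×10⁻⁶ × 118 = 0.000885.
1/(A₁E₁) + 1/(A₂E₂) = 1/(825×35×10³) + 1/(450×105×10³) = 5.58×10⁻⁸ N⁻¹.
P = 0.000885 / 5.58×10⁻⁸ = 15860 N = 15.86 kN.
σ_{concrete} = P/A₁ = 15860/825 = 19.23 MPa, compressive.

σ ≈ 19.2 MPa (compressive)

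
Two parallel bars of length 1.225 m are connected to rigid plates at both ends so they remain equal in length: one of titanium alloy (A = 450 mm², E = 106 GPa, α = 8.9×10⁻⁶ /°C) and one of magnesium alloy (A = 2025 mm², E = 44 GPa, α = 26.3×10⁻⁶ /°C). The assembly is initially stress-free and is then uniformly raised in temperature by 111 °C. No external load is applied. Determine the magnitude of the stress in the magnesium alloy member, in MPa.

σ ≈ 29.6 MPa (compressive)

Both members must finish at the same length. With the larger α, the magnesium alloy tends to over-expand; the plates restrain it, putting the magnesium alloy in compression and the titanium alloy in tension. With no external load the two internal forces are equal and opposite, magnitude P.
Equating the net (thermal + elastic) strains gives |α₁ − α₂|·ΔT = P·[1/(A₁E₁) + 1/(A₂E₂)].
|α₁ − α₂|·ΔT = 17.4×10⁻⁶ × 111 = 0.001931.
1/(A₁E₁) + 1/(A₂E₂) = 1/(450×106×10³) + 1/(2025×44×10³) = 3.219×10⁻⁸ N⁻¹.
P = 0.001931 / 3.219×10⁻⁸ = 60000 N = 60 kN.
σ_{magnesium alloy} = P/A₂ = 60000/2025 = 29.63 MPa, compressive.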